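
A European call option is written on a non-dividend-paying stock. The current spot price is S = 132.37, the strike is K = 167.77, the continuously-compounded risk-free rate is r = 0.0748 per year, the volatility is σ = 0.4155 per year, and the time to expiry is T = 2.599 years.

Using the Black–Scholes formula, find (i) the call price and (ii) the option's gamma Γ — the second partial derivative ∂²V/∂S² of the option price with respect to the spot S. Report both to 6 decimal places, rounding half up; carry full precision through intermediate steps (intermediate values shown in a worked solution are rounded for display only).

σ√T = 0.4155·√2.599 = 0.669845
d₁ = (ln(S/K) + (r+σ²/2)T) / (σ√T) = (ln(132.37/167.77) + (0.0748+0.4155²/2)·2.599) / 0.669845 = (-0.236993 + 0.418751) / 0.669845 = 0.271344
d₂ = d₁ − σ√T = 0.271344 − 0.669845 = -0.398501
e^{−rT} = e^{−0.0748·2.599} = 0.823324
N(d₁) = 0.606937,  N(d₂) = 0.345130
Call price V = S·N(d₁) − K·e^{−rT}·N(d₂) = 80.340211 − 47.672565 = 32.667646
φ(d₁) = (1/√(2π))·e^{−d₁²/2} = 0.384523
Γ = φ(d₁) / (S·σ·√T) = 0.004337

price = 32.667646
Γ = 0.004337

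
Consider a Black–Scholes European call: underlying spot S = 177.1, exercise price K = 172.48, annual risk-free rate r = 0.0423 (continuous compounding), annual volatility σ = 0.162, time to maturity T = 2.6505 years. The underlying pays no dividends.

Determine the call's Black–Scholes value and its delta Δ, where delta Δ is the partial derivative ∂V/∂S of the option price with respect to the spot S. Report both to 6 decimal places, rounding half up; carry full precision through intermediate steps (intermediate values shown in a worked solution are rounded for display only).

σ√T = 0.162·√2.6505 = 0.263742
d₁ = (ln(S/K) + (r+σ²/2)T) / (σ√T) = (ln(177.1/172.48) + (0.0423+0.162²/2)·2.6505) / 0.263742 = (0.026433 + 0.146896) / 0.263742 = 0.657193
d₂ = d₁ − σ√T = 0.657193 − 0.263742 = 0.393451
e^{−rT} = e^{−0.0423·2.6505} = 0.893940
N(d₁) = 0.744472,  N(d₂) = 0.653007
Call price V = S·N(d₁) − K·e^{−rT}·N(d₂) = 131.845923 − 100.685075 = 31.160848
Δ = N(d₁) = 0.744472

price = 31.160848
Δ = 0.744472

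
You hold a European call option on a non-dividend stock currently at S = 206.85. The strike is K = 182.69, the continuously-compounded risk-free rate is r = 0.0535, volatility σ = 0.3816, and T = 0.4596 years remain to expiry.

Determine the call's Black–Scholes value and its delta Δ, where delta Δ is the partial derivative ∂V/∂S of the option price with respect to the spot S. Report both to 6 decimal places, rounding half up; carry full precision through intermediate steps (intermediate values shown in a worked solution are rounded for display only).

σ√T = 0.3816·√0.4596 = 0.258701
d₁ = (ln(S/K) + (r+σ²/2)T) / (σ√T) = (ln(206.85/182.69) + (0.0535+0.3816²/2)·0.4596) / 0.258701 = (0.124203 + 0.058052) / 0.258701 = 0.704500
d₂ = d₁ − σ√T = 0.704500 − 0.258701 = 0.445799
e^{−rT} = e^{−0.0535·0.4596} = 0.975711
N(d₁) = 0.759439,  N(d₂) = 0.672129
Call price V = S·N(d₁) − K·e^{−rT}·N(d₂) = 157.090000 − 119.808736 = 37.281264
Δ = N(d₁) = 0.759439

price = 37.281264
Δ = 0.759439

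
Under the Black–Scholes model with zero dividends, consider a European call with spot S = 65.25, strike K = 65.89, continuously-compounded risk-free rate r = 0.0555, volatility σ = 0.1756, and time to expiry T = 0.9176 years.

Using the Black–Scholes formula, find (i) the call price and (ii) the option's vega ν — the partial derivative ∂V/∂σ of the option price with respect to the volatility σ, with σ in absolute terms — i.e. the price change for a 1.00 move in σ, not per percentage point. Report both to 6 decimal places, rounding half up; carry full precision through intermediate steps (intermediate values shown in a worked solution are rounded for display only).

σ√T = 0.1756·√0.9176 = 0.168210
d₁ = (ln(S/K) + (r+σ²/2)T) / (σ√T) = (ln(65.25/65.89) + (0.0555+0.1756²/2)·0.9176) / 0.168210 = (-0.009761 + 0.065074) / 0.168210 = 0.328836
d₂ = d₁ − σ√T = 0.328836 − 0.168210 = 0.160626
e^{−rT} = e^{−0.0555·0.9176} = 0.950348
N(d₁) = 0.628860,  N(d₂) = 0.563806
Call price V = S·N(d₁) − K·e^{−rT}·N(d₂) = 41.033126 − 35.304661 = 5.728465
φ(d₁) = (1/√(2π))·e^{−d₁²/2} = 0.377946
ν = S·φ(d₁)·√T = 23.623078

price = 5.728465
ν = 23.623078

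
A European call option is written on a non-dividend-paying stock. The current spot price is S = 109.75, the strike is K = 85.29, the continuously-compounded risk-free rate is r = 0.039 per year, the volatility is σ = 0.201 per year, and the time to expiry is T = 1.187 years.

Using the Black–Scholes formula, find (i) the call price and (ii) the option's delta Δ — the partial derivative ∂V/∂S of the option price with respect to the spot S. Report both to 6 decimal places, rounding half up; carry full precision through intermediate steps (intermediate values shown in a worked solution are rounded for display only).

price = 29.138344
Δ = 0.929531

σ√T = 0.201·√1.187 = 0.218989
d₁ = (ln(S/K) + (r+σ²/2)T) / (σ√T) = (ln(109.75/85.29) + (0.039+0.201²/2)·1.187) / 0.218989 = (0.252148 + 0.070271) / 0.218989 = 1.472309
d₂ = d₁ − σ√T = 1.472309 − 0.218989 = 1.253320
e^{−rT} = e^{−0.039·1.187} = 0.954762
N(d₁) = 0.929531,  N(d₂) = 0.894955
Call price V = S·N(d₁) − K·e^{−rT}·N(d₂) = 102.016058 − 72.877714 = 29.138344
Δ = N(d₁) = 0.929531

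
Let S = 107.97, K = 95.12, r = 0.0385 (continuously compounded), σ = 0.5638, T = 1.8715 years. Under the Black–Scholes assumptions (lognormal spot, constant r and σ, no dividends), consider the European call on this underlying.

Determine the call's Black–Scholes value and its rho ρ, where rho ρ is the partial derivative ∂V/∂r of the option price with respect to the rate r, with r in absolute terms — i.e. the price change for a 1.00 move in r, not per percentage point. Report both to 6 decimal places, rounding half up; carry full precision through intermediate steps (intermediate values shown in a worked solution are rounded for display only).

σ√T = 0.5638·√1.8715 = 0.771294
d₁ = (ln(S/K) + (r+σ²/2)T) / (σ√T) = (ln(107.97/95.12) + (0.0385+0.5638²/2)·1.8715) / 0.771294 = (0.126714 + 0.369500) / 0.771294 = 0.643353
d₂ = d₁ − σ√T = 0.643353 − 0.771294 = -0.127941
e^{−rT} = e^{−0.0385·1.8715} = 0.930482
N(d₁) = 0.740002,  N(d₂) = 0.449098
Call price V = S·N(d₁) − K·e^{−rT}·N(d₂) = 79.898058 − 39.748485 = 40.149573
ρ = K·T·e^{−rT}·N(d₂) = 74.389289

price = 40.149573
ρ = 74.389289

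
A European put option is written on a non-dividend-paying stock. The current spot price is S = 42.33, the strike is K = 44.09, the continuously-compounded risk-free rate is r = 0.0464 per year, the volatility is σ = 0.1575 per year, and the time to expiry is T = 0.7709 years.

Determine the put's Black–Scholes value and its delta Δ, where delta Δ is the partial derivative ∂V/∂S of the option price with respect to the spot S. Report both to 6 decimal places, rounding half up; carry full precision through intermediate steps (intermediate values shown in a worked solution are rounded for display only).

price = 2.446123
Δ = -0.486748

σ√T = 0.1575·√0.7709 = 0.138286
d₁ = (ln(S/K) + (r+σ²/2)T) / (σ√T) = (ln(42.33/44.09) + (0.0464+0.1575²/2)·0.7709) / 0.138286 = (-0.040737 + 0.045331) / 0.138286 = 0.033224
d₂ = d₁ − σ√T = 0.033224 − 0.138286 = -0.105063
e^{−rT} = e^{−0.0464·0.7709} = 0.964862
N(−d₁) = 0.486748,  N(−d₂) = 0.541837
Put price V = K·e^{−rT}·N(−d₂) − S·N(−d₁) = 23.050171 − 20.604047 = 2.446123
Δ = −N(−d₁) = -0.486748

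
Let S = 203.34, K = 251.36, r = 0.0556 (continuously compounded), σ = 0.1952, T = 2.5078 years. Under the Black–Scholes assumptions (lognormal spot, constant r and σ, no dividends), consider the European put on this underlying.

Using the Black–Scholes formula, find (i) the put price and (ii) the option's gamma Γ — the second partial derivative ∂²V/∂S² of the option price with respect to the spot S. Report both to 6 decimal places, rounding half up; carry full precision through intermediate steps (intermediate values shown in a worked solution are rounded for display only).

price = 34.274366
Γ = 0.006327

σ√T = 0.1952·√2.5078 = 0.309119
d₁ = (ln(S/K) + (r+σ²/2)T) / (σ√T) = (ln(203.34/251.36) + (0.0556+0.1952²/2)·2.5078) / 0.309119 = (-0.212007 + 0.187211) / 0.309119 = -0.080214
d₂ = d₁ − σ√T = -0.080214 − 0.309119 = -0.389333
e^{−rT} = e^{−0.0556·2.5078} = 0.869851
N(−d₁) = 0.531966,  N(−d₂) = 0.651485
Put price V = K·e^{−rT}·N(−d₂) − S·N(−d₁) = 142.444411 − 108.170045 = 34.274366
φ(d₁) = (1/√(2π))·e^{−d₁²/2} = 0.397661
Γ = φ(d₁) / (S·σ·√T) = 0.006327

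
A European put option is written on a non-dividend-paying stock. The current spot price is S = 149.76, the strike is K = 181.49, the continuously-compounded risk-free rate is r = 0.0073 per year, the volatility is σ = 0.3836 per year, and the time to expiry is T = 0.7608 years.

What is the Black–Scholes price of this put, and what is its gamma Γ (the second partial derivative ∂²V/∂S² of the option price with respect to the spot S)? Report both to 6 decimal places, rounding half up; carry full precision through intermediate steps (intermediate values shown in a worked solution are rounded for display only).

σ√T = 0.3836·√0.7608 = 0.334591
d₁ = (ln(S/K) + (r+σ²/2)T) / (σ√T) = (ln(149.76/181.49) + (0.0073+0.3836²/2)·0.7608) / 0.334591 = (-0.192167 + 0.061529) / 0.334591 = -0.390439
d₂ = d₁ − σ√T = -0.390439 − 0.334591 = -0.725030
e^{−rT} = e^{−0.0073·0.7608} = 0.994462
N(−d₁) = 0.651894,  N(−d₂) = 0.765783
Put price V = K·e^{−rT}·N(−d₂) − S·N(−d₁) = 138.212227 − 97.627646 = 40.584580
φ(d₁) = (1/√(2π))·e^{−d₁²/2} = 0.369664
Γ = φ(d₁) / (S·σ·√T) = 0.007377

price = 40.584580
Γ = 0.007377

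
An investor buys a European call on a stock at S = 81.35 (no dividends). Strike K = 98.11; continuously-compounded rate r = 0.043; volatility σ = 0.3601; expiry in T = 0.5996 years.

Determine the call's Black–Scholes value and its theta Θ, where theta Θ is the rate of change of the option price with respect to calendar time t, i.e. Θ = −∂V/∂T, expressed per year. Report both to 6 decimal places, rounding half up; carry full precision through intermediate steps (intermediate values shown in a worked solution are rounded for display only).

price = 4.266854
Θ = -7.821062

σ√T = 0.3601·√0.5996 = 0.278839
d₁ = (ln(S/K) + (r+σ²/2)T) / (σ√T) = (ln(81.35/98.11) + (0.043+0.3601²/2)·0.5996) / 0.278839 = (-0.187328 + 0.064658) / 0.278839 = -0.439931
d₂ = d₁ − σ√T = -0.439931 − 0.278839 = -0.718770
e^{−rT} = e^{−0.043·0.5996} = 0.974547
N(d₁) = 0.329994,  N(d₂) = 0.236141
Call price V = S·N(d₁) − K·e^{−rT}·N(d₂) = 26.844979 − 22.578125 = 4.266854
φ(d₁) = (1/√(2π))·e^{−d₁²/2} = 0.362146
Θ = −S·φ(d₁)·σ/(2√T) − r·K·e^{−rT}·N(d₂) = −6.850203 − 0.970859 = -7.821062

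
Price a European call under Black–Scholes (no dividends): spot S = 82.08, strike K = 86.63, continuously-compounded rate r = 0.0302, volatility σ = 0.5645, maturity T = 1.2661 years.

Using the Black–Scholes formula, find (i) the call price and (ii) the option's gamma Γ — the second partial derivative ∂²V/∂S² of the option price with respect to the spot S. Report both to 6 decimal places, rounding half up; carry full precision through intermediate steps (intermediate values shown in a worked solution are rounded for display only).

σ√T = 0.5645·√1.2661 = 0.635182
d₁ = (ln(S/K) + (r+σ²/2)T) / (σ√T) = (ln(82.08/86.63) + (0.0302+0.5645²/2)·1.2661) / 0.635182 = (-0.053952 + 0.239964) / 0.635182 = 0.292849
d₂ = d₁ − σ√T = 0.292849 − 0.635182 = -0.342333
e^{−rT} = e^{−0.0302·1.2661} = 0.962486
N(d₁) = 0.615181,  N(d₂) = 0.366050
Call price V = S·N(d₁) − K·e^{−rT}·N(d₂) = 50.494073 − 30.521317 = 19.972756
φ(d₁) = (1/√(2π))·e^{−d₁²/2} = 0.382197
Γ = φ(d₁) / (S·σ·√T) = 0.007331

price = 19.972756
Γ = 0.007331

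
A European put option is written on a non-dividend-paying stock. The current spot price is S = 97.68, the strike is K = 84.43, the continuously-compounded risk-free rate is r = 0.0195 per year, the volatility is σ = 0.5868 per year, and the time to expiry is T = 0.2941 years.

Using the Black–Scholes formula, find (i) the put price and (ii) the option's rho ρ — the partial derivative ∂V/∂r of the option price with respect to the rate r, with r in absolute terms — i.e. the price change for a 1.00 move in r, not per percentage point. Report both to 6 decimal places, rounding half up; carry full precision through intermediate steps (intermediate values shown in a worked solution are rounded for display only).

σ√T = 0.5868·√0.2941 = 0.318227
d₁ = (ln(S/K) + (r+σ²/2)T) / (σ√T) = (ln(97.68/84.43) + (0.0195+0.5868²/2)·0.2941) / 0.318227 = (0.145774 + 0.056369) / 0.318227 = 0.635217
d₂ = d₁ − σ√T = 0.635217 − 0.318227 = 0.316989
e^{−rT} = e^{−0.0195·0.2941} = 0.994281
N(−d₁) = 0.262644,  N(−d₂) = 0.375626
Put price V = K·e^{−rT}·N(−d₂) − S·N(−d₁) = 31.532738 − 25.655026 = 5.877713
ρ = −K·T·e^{−rT}·N(−d₂) = -9.273778

price = 5.877713
ρ = -9.273778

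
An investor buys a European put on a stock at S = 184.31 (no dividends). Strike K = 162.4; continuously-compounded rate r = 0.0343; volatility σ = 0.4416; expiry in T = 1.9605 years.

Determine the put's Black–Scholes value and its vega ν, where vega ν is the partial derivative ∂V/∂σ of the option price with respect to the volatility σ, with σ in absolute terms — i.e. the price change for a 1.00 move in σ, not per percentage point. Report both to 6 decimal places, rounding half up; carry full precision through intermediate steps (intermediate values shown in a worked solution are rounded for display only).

σ√T = 0.4416·√1.9605 = 0.618319
d₁ = (ln(S/K) + (r+σ²/2)T) / (σ√T) = (ln(184.31/162.4) + (0.0343+0.4416²/2)·1.9605) / 0.618319 = (0.126557 + 0.258404) / 0.618319 = 0.622593
d₂ = d₁ − σ√T = 0.622593 − 0.618319 = 0.004274
e^{−rT} = e^{−0.0343·1.9605} = 0.934966
N(−d₁) = 0.266776,  N(−d₂) = 0.498295
Put price V = K·e^{−rT}·N(−d₂) − S·N(−d₁) = 75.660336 − 49.169490 = 26.490846
φ(d₁) = (1/√(2π))·e^{−d₁²/2} = 0.328654
ν = S·φ(d₁)·√T = 84.814743

price = 26.490846
ν = 84.814743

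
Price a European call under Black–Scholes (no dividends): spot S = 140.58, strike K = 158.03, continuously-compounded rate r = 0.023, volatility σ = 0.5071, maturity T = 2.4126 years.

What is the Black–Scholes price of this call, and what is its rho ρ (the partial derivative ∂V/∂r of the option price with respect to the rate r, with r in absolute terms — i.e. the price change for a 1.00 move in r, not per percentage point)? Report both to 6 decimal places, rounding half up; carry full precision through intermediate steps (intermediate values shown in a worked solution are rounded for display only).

σ√T = 0.5071·√2.4126 = 0.787655
d₁ = (ln(S/K) + (r+σ²/2)T) / (σ√T) = (ln(140.58/158.03) + (0.023+0.5071²/2)·2.4126) / 0.787655 = (-0.117008 + 0.365690) / 0.787655 = 0.315725
d₂ = d₁ − σ√T = 0.315725 − 0.787655 = -0.471931
e^{−rT} = e^{−0.023·2.4126} = 0.946022
N(d₁) = 0.623894,  N(d₂) = 0.318488
Call price V = S·N(d₁) − K·e^{−rT}·N(d₂) = 87.707048 − 47.613904 = 40.093144
ρ = K·T·e^{−rT}·N(d₂) = 114.873305

price = 40.093144
ρ = 114.873305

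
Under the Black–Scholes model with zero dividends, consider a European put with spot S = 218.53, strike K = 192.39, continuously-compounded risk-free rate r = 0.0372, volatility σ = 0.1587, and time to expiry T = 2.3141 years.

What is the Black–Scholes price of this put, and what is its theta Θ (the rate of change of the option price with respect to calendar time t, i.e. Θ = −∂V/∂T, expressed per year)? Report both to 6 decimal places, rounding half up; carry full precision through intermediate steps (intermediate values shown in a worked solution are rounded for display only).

price = 4.878949
Θ = -1.282989

σ√T = 0.1587·√2.3141 = 0.241417
d₁ = (ln(S/K) + (r+σ²/2)T) / (σ√T) = (ln(218.53/192.39) + (0.0372+0.1587²/2)·2.3141) / 0.241417 = (0.127399 + 0.115226) / 0.241417 = 1.005001
d₂ = d₁ − σ√T = 1.005001 − 0.241417 = 0.763584
e^{−rT} = e^{−0.0372·2.3141} = 0.917517
N(−d₁) = 0.157448,  N(−d₂) = 0.222558
Put price V = K·e^{−rT}·N(−d₂) − S·N(−d₁) = 39.286109 − 34.407160 = 4.878949
φ(d₁) = (1/√(2π))·e^{−d₁²/2} = 0.240761
Θ = −S·φ(d₁)·σ/(2√T) + r·K·e^{−rT}·N(−d₂) = −2.744432 + 1.461443 = -1.282989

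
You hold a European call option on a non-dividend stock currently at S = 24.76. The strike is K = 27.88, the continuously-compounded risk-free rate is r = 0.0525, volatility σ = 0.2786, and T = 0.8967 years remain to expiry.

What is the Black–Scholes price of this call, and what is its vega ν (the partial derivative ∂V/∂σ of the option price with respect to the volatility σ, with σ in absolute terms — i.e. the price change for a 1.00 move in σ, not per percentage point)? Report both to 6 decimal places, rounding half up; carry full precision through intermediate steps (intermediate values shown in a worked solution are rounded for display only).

σ√T = 0.2786·√0.8967 = 0.263818
d₁ = (ln(S/K) + (r+σ²/2)T) / (σ√T) = (ln(24.76/27.88) + (0.0525+0.2786²/2)·0.8967) / 0.263818 = (-0.118680 + 0.081877) / 0.263818 = -0.139503
d₂ = d₁ − σ√T = -0.139503 − 0.263818 = -0.403321
e^{−rT} = e^{−0.0525·0.8967} = 0.954014
N(d₁) = 0.444526,  N(d₂) = 0.343356
Call price V = S·N(d₁) − K·e^{−rT}·N(d₂) = 11.006474 − 9.132555 = 1.873919
φ(d₁) = (1/√(2π))·e^{−d₁²/2} = 0.395079
ν = S·φ(d₁)·√T = 9.263143

price = 1.873919
ν = 9.263143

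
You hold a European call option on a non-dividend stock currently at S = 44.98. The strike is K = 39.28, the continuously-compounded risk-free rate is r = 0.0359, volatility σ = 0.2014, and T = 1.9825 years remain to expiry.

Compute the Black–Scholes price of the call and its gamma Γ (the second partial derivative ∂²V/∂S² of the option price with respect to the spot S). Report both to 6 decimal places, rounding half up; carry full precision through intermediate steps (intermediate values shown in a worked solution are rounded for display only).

σ√T = 0.2014·√1.9825 = 0.283574
d₁ = (ln(S/K) + (r+σ²/2)T) / (σ√T) = (ln(44.98/39.28) + (0.0359+0.2014²/2)·1.9825) / 0.283574 = (0.135502 + 0.111379) / 0.283574 = 0.870607
d₂ = d₁ − σ√T = 0.870607 − 0.283574 = 0.587033
e^{−rT} = e^{−0.0359·1.9825} = 0.931302
N(d₁) = 0.808016,  N(d₂) = 0.721409
Call price V = S·N(d₁) − K·e^{−rT}·N(d₂) = 36.344540 − 26.390261 = 9.954279
φ(d₁) = (1/√(2π))·e^{−d₁²/2} = 0.273100
Γ = φ(d₁) / (S·σ·√T) = 0.021411

price = 9.954279
Γ = 0.021411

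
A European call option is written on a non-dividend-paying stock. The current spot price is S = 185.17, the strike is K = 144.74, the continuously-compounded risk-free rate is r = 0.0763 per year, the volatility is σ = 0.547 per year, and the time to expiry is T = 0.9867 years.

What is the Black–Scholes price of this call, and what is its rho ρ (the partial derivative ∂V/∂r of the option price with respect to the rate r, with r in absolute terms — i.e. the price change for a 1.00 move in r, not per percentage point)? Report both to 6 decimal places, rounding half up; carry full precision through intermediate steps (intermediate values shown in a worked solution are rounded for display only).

price = 65.280812
ρ = 82.866840

σ√T = 0.547·√0.9867 = 0.543350
d₁ = (ln(S/K) + (r+σ²/2)T) / (σ√T) = (ln(185.17/144.74) + (0.0763+0.547²/2)·0.9867) / 0.543350 = (0.246335 + 0.222900) / 0.543350 = 0.863596
d₂ = d₁ − σ√T = 0.863596 − 0.543350 = 0.320246
e^{−rT} = e^{−0.0763·0.9867} = 0.927479
N(d₁) = 0.806095,  N(d₂) = 0.625609
Call price V = S·N(d₁) − K·e^{−rT}·N(d₂) = 149.264637 − 83.983825 = 65.280812
ρ = K·T·e^{−rT}·N(d₂) = 82.866840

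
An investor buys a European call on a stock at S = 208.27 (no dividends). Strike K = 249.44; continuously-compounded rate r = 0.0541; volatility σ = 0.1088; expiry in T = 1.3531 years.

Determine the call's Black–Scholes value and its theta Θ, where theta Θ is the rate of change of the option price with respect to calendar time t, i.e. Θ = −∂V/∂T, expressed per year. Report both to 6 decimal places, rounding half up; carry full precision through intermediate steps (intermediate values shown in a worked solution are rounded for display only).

price = 3.071762
Θ = -5.133248

σ√T = 0.1088·√1.3531 = 0.126559
d₁ = (ln(S/K) + (r+σ²/2)T) / (σ√T) = (ln(208.27/249.44) + (0.0541+0.1088²/2)·1.3531) / 0.126559 = (-0.180383 + 0.081211) / 0.126559 = -0.783600
d₂ = d₁ − σ√T = -0.783600 − 0.126559 = -0.910159
e^{−rT} = e^{−0.0541·1.3531} = 0.929412
N(d₁) = 0.216638,  N(d₂) = 0.181369
Call price V = S·N(d₁) − K·e^{−rT}·N(d₂) = 45.119104 − 42.047342 = 3.071762
φ(d₁) = (1/√(2π))·e^{−d₁²/2} = 0.293478
Θ = −S·φ(d₁)·σ/(2√T) − r·K·e^{−rT}·N(d₂) = −2.858487 − 2.274761 = -5.133248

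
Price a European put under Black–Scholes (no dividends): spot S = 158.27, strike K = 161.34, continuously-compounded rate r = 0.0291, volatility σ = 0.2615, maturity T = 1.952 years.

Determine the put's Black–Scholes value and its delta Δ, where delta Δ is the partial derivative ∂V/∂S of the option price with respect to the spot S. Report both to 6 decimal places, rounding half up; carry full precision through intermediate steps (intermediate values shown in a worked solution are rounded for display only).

σ√T = 0.2615·√1.952 = 0.365352
d₁ = (ln(S/K) + (r+σ²/2)T) / (σ√T) = (ln(158.27/161.34) + (0.0291+0.2615²/2)·1.952) / 0.365352 = (-0.019212 + 0.123544) / 0.365352 = 0.285568
d₂ = d₁ − σ√T = 0.285568 − 0.365352 = -0.079784
e^{−rT} = e^{−0.0291·1.952} = 0.944780
N(−d₁) = 0.387605,  N(−d₂) = 0.531796
Put price V = K·e^{−rT}·N(−d₂) − S·N(−d₁) = 81.062032 − 61.346181 = 19.715851
Δ = −N(−d₁) = -0.387605

price = 19.715851
Δ = -0.387605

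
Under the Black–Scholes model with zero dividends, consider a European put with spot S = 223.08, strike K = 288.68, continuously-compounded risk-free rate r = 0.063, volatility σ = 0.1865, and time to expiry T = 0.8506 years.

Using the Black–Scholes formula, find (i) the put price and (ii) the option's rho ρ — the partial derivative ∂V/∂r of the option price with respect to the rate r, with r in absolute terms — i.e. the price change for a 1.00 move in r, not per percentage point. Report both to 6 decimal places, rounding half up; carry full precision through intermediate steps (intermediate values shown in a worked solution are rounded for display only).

price = 52.978886
ρ = -209.121310

σ√T = 0.1865·√0.8506 = 0.172005
d₁ = (ln(S/K) + (r+σ²/2)T) / (σ√T) = (ln(223.08/288.68) + (0.063+0.1865²/2)·0.8506) / 0.172005 = (-0.257788 + 0.068381) / 0.172005 = -1.101174
d₂ = d₁ − σ√T = -1.101174 − 0.172005 = -1.273179
e^{−rT} = e^{−0.063·0.8506} = 0.947823
N(−d₁) = 0.864590,  N(−d₂) = 0.898523
Put price V = K·e^{−rT}·N(−d₂) − S·N(−d₁) = 245.851529 − 192.872642 = 52.978886
ρ = −K·T·e^{−rT}·N(−d₂) = -209.121310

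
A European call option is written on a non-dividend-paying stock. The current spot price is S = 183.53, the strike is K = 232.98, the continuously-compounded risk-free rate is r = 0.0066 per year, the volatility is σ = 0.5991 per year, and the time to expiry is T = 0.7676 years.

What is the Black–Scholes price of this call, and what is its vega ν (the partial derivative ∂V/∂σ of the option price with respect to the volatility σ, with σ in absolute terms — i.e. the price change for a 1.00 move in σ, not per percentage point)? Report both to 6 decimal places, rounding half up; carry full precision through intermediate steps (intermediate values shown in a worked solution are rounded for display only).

σ√T = 0.5991·√0.7676 = 0.524888
d₁ = (ln(S/K) + (r+σ²/2)T) / (σ√T) = (ln(183.53/232.98) + (0.0066+0.5991²/2)·0.7676) / 0.524888 = (-0.238574 + 0.142820) / 0.524888 = -0.182428
d₂ = d₁ − σ√T = -0.182428 − 0.524888 = -0.707317
e^{−rT} = e^{−0.0066·0.7676} = 0.994947
N(d₁) = 0.427623,  N(d₂) = 0.239685
Call price V = S·N(d₁) − K·e^{−rT}·N(d₂) = 78.481700 − 55.559596 = 22.922104
φ(d₁) = (1/√(2π))·e^{−d₁²/2} = 0.392359
ν = S·φ(d₁)·√T = 63.089622

price = 22.922104
ν = 63.089622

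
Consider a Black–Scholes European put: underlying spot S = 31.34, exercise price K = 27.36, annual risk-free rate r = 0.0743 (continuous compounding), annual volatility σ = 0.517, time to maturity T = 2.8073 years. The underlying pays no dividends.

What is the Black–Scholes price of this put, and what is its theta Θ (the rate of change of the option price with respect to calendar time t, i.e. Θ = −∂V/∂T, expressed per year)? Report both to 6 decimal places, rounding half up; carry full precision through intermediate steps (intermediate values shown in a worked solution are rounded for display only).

σ√T = 0.517·√2.8073 = 0.866233
d₁ = (ln(S/K) + (r+σ²/2)T) / (σ√T) = (ln(31.34/27.36) + (0.0743+0.517²/2)·2.8073) / 0.866233 = (0.135813 + 0.583763) / 0.866233 = 0.830695
d₂ = d₁ − σ√T = 0.830695 − 0.866233 = -0.035539
e^{−rT} = e^{−0.0743·2.8073} = 0.811734
N(−d₁) = 0.203073,  N(−d₂) = 0.514175
Put price V = K·e^{−rT}·N(−d₂) − S·N(−d₁) = 11.419333 − 6.364308 = 5.055025
φ(d₁) = (1/√(2π))·e^{−d₁²/2} = 0.282531
Θ = −S·φ(d₁)·σ/(2√T) + r·K·e^{−rT}·N(−d₂) = −1.366098 + 0.848456 = -0.517642

price = 5.055025
Θ = -0.517642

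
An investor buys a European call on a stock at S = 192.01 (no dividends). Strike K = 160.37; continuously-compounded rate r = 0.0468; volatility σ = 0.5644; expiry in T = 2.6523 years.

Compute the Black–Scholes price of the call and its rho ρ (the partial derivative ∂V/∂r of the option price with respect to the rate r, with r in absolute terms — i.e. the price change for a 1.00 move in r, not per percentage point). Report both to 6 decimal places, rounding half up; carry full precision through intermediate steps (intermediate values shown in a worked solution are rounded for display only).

σ√T = 0.5644·√2.6523 = 0.919175
d₁ = (ln(S/K) + (r+σ²/2)T) / (σ√T) = (ln(192.01/160.37) + (0.0468+0.5644²/2)·2.6523) / 0.919175 = (0.180064 + 0.546569) / 0.919175 = 0.790527
d₂ = d₁ − σ√T = 0.790527 − 0.919175 = -0.128648
e^{−rT} = e^{−0.0468·2.6523} = 0.883267
N(d₁) = 0.785390,  N(d₂) = 0.448818
Call price V = S·N(d₁) − K·e^{−rT}·N(d₂) = 150.802738 − 63.574873 = 87.227865
ρ = K·T·e^{−rT}·N(d₂) = 168.619637

price = 87.227865
ρ = 168.619637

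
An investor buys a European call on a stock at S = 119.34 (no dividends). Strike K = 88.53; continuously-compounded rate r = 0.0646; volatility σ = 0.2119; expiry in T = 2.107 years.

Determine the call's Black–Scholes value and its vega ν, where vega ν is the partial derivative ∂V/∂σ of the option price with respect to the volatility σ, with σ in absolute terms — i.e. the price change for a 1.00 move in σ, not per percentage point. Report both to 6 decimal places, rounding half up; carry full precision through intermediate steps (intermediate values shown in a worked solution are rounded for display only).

σ√T = 0.2119·√2.107 = 0.307584
d₁ = (ln(S/K) + (r+σ²/2)T) / (σ√T) = (ln(119.34/88.53) + (0.0646+0.2119²/2)·2.107) / 0.307584 = (0.298635 + 0.183416) / 0.307584 = 1.567220
d₂ = d₁ − σ√T = 1.567220 − 0.307584 = 1.259636
e^{−rT} = e^{−0.0646·2.107} = 0.872745
N(d₁) = 0.941468,  N(d₂) = 0.896100
Call price V = S·N(d₁) − K·e^{−rT}·N(d₂) = 112.354830 − 69.236324 = 43.118506
φ(d₁) = (1/√(2π))·e^{−d₁²/2} = 0.116831
ν = S·φ(d₁)·√T = 20.238400

price = 43.118506
ν = 20.238400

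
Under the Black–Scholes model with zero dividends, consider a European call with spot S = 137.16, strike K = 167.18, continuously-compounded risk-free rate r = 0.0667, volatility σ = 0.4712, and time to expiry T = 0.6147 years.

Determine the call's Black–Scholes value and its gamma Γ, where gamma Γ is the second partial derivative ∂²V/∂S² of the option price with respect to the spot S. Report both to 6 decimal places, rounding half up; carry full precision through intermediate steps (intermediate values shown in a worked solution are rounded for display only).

σ√T = 0.4712·√0.6147 = 0.369434
d₁ = (ln(S/K) + (r+σ²/2)T) / (σ√T) = (ln(137.16/167.18) + (0.0667+0.4712²/2)·0.6147) / 0.369434 = (-0.197923 + 0.109241) / 0.369434 = -0.240047
d₂ = d₁ − σ√T = -0.240047 − 0.369434 = -0.609482
e^{−rT} = e^{−0.0667·0.6147} = 0.959829
N(d₁) = 0.405147,  N(d₂) = 0.271103
Call price V = S·N(d₁) − K·e^{−rT}·N(d₂) = 55.569924 − 43.502260 = 12.067665
φ(d₁) = (1/√(2π))·e^{−d₁²/2} = 0.387612
Γ = φ(d₁) / (S·σ·√T) = 0.007650

price = 12.067665
Γ = 0.007650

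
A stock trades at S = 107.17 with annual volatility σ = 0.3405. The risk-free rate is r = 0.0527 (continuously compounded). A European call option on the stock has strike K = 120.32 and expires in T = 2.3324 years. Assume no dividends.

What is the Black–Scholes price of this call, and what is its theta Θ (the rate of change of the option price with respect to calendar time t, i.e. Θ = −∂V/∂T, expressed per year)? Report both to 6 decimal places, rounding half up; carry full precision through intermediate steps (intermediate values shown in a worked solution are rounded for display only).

σ√T = 0.3405·√2.3324 = 0.520018
d₁ = (ln(S/K) + (r+σ²/2)T) / (σ√T) = (ln(107.17/120.32) + (0.0527+0.3405²/2)·2.3324) / 0.520018 = (-0.115739 + 0.258127) / 0.520018 = 0.273814
d₂ = d₁ − σ√T = 0.273814 − 0.520018 = -0.246204
e^{−rT} = e^{−0.0527·2.3324} = 0.884337
N(d₁) = 0.607886,  N(d₂) = 0.402762
Call price V = S·N(d₁) − K·e^{−rT}·N(d₂) = 65.147182 − 42.855260 = 22.291922
φ(d₁) = (1/√(2π))·e^{−d₁²/2} = 0.384264
Θ = −S·φ(d₁)·σ/(2√T) − r·K·e^{−rT}·N(d₂) = −4.590801 − 2.258472 = -6.849273

price = 22.291922
Θ = -6.849273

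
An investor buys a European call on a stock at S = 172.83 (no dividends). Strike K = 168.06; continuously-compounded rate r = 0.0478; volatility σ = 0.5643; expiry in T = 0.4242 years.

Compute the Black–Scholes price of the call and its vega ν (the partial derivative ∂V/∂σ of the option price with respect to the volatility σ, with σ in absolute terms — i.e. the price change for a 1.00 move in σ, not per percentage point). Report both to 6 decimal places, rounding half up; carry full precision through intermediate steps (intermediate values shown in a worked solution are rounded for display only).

σ√T = 0.5643·√0.4242 = 0.367532
d₁ = (ln(S/K) + (r+σ²/2)T) / (σ√T) = (ln(172.83/168.06) + (0.0478+0.5643²/2)·0.4242) / 0.367532 = (0.027987 + 0.087817) / 0.367532 = 0.315086
d₂ = d₁ − σ√T = 0.315086 − 0.367532 = -0.052447
e^{−rT} = e^{−0.0478·0.4242} = 0.979927
N(d₁) = 0.623652,  N(d₂) = 0.479086
Call price V = S·N(d₁) − K·e^{−rT}·N(d₂) = 107.785720 − 78.899118 = 28.886601
φ(d₁) = (1/√(2π))·e^{−d₁²/2} = 0.379622
ν = S·φ(d₁)·√T = 42.732311

price = 28.886601
ν = 42.732311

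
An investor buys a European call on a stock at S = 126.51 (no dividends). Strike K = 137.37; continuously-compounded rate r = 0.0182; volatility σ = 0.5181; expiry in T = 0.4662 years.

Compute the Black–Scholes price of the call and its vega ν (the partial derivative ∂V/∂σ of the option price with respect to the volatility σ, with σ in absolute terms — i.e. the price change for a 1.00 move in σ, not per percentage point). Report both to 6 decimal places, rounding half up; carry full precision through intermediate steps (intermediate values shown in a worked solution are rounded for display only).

σ√T = 0.5181·√0.4662 = 0.353753
d₁ = (ln(S/K) + (r+σ²/2)T) / (σ√T) = (ln(126.51/137.37) + (0.0182+0.5181²/2)·0.4662) / 0.353753 = (-0.082357 + 0.071055) / 0.353753 = -0.031947
d₂ = d₁ − σ√T = -0.031947 − 0.353753 = -0.385700
e^{−rT} = e^{−0.0182·0.4662} = 0.991551
N(d₁) = 0.487257,  N(d₂) = 0.349860
Call price V = S·N(d₁) − K·e^{−rT}·N(d₂) = 61.642902 − 47.654148 = 13.988754
φ(d₁) = (1/√(2π))·e^{−d₁²/2} = 0.398739
ν = S·φ(d₁)·√T = 34.442878

price = 13.988754
ν = 34.442878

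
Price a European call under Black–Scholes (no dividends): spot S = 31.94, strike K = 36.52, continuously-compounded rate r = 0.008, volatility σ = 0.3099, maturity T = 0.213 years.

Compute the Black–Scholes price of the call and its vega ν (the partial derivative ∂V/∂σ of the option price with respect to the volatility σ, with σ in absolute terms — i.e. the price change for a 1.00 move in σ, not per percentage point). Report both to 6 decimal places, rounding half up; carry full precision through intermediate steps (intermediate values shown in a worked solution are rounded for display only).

σ√T = 0.3099·√0.213 = 0.143025
d₁ = (ln(S/K) + (r+σ²/2)T) / (σ√T) = (ln(31.94/36.52) + (0.008+0.3099²/2)·0.213) / 0.143025 = (-0.134001 + 0.011932) / 0.143025 = -0.853480
d₂ = d₁ − σ√T = -0.853480 − 0.143025 = -0.996505
e^{−rT} = e^{−0.008·0.213} = 0.998297
N(d₁) = 0.196696,  N(d₂) = 0.159502
Call price V = S·N(d₁) − K·e^{−rT}·N(d₂) = 6.282486 − 5.815110 = 0.467376
φ(d₁) = (1/√(2π))·e^{−d₁²/2} = 0.277162
ν = S·φ(d₁)·√T = 4.085625

price = 0.467376
ν = 4.085625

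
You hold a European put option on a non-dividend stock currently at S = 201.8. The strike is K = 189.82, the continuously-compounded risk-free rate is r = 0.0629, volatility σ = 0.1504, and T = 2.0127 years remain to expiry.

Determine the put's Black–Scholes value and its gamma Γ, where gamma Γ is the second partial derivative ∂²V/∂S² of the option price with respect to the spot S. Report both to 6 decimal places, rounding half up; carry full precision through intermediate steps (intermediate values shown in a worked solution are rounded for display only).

price = 4.067992
Γ = 0.005694

σ√T = 0.1504·√2.0127 = 0.213372
d₁ = (ln(S/K) + (r+σ²/2)T) / (σ√T) = (ln(201.8/189.82) + (0.0629+0.1504²/2)·2.0127) / 0.213372 = (0.061201 + 0.149363) / 0.213372 = 0.986838
d₂ = d₁ − σ√T = 0.986838 − 0.213372 = 0.773466
e^{−rT} = e^{−0.0629·2.0127} = 0.881087
N(−d₁) = 0.161861,  N(−d₂) = 0.219623
Put price V = K·e^{−rT}·N(−d₂) − S·N(−d₁) = 36.731567 − 32.663575 = 4.067992
φ(d₁) = (1/√(2π))·e^{−d₁²/2} = 0.245155
Γ = φ(d₁) / (S·σ·√T) = 0.005694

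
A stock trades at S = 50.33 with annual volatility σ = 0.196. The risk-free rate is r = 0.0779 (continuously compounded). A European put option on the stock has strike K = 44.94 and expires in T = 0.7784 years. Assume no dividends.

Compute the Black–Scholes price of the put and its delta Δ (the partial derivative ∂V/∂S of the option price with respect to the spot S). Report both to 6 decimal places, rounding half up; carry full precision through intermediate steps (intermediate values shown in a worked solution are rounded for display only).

σ√T = 0.196·√0.7784 = 0.172925
d₁ = (ln(S/K) + (r+σ²/2)T) / (σ√T) = (ln(50.33/44.94) + (0.0779+0.196²/2)·0.7784) / 0.172925 = (0.113273 + 0.075589) / 0.172925 = 1.092162
d₂ = d₁ − σ√T = 1.092162 − 0.172925 = 0.919237
e^{−rT} = e^{−0.0779·0.7784} = 0.941164
N(−d₁) = 0.137381,  N(−d₂) = 0.178986
Put price V = K·e^{−rT}·N(−d₂) − S·N(−d₁) = 7.570374 − 6.914387 = 0.655987
Δ = −N(−d₁) = -0.137381

price = 0.655987
Δ = -0.137381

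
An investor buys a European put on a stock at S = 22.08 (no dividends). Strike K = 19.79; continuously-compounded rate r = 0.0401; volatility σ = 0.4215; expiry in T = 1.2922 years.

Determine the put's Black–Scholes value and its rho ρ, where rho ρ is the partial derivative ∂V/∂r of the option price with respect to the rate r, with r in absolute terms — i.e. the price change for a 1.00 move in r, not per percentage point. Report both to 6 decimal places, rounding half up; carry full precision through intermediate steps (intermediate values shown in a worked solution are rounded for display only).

σ√T = 0.4215·√1.2922 = 0.479140
d₁ = (ln(S/K) + (r+σ²/2)T) / (σ√T) = (ln(22.08/19.79) + (0.0401+0.4215²/2)·1.2922) / 0.479140 = (0.109495 + 0.166605) / 0.479140 = 0.576241
d₂ = d₁ − σ√T = 0.576241 − 0.479140 = 0.097101
e^{−rT} = e^{−0.0401·1.2922} = 0.949502
N(−d₁) = 0.282226,  N(−d₂) = 0.461323
Put price V = K·e^{−rT}·N(−d₂) − S·N(−d₁) = 8.668560 − 6.231551 = 2.437009
ρ = −K·T·e^{−rT}·N(−d₂) = -11.201513

price = 2.437009
ρ = -11.201513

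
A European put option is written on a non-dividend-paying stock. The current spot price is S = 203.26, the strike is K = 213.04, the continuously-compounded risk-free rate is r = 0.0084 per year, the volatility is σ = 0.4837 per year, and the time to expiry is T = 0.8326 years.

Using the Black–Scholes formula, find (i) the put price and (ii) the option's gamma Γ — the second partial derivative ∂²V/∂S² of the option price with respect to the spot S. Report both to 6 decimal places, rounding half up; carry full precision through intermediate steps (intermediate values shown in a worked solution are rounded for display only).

price = 40.519452
Γ = 0.004410

σ√T = 0.4837·√0.8326 = 0.441361
d₁ = (ln(S/K) + (r+σ²/2)T) / (σ√T) = (ln(203.26/213.04) + (0.0084+0.4837²/2)·0.8326) / 0.441361 = (-0.046994 + 0.104394) / 0.441361 = 0.130052
d₂ = d₁ − σ√T = 0.130052 − 0.441361 = -0.311310
e^{−rT} = e^{−0.0084·0.8326} = 0.993031
N(−d₁) = 0.448263,  N(−d₂) = 0.622217
Put price V = K·e^{−rT}·N(−d₂) − S·N(−d₁) = 131.633347 − 91.113894 = 40.519452
φ(d₁) = (1/√(2π))·e^{−d₁²/2} = 0.395583
Γ = φ(d₁) / (S·σ·√T) = 0.004410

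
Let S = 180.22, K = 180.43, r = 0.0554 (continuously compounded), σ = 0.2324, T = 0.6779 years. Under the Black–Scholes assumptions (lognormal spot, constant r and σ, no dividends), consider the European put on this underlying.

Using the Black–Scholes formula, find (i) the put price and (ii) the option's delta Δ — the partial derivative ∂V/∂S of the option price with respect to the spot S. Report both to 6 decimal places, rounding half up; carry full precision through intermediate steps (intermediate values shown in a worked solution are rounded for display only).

σ√T = 0.2324·√0.6779 = 0.191346
d₁ = (ln(S/K) + (r+σ²/2)T) / (σ√T) = (ln(180.22/180.43) + (0.0554+0.2324²/2)·0.6779) / 0.191346 = (-0.001165 + 0.055862) / 0.191346 = 0.285858
d₂ = d₁ − σ√T = 0.285858 − 0.191346 = 0.094512
e^{−rT} = e^{−0.0554·0.6779} = 0.963141
N(−d₁) = 0.387493,  N(−d₂) = 0.462351
Put price V = K·e^{−rT}·N(−d₂) − S·N(−d₁) = 80.347158 − 69.834077 = 10.513081
Δ = −N(−d₁) = -0.387493

price = 10.513081
Δ = -0.387493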